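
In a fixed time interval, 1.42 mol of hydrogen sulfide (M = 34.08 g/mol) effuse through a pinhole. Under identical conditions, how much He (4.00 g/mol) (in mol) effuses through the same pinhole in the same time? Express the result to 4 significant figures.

4.145 mol

By Graham's law, rate_He/rate_H₂S = √(M_H₂S/M_He) = √(34.08/4.00) = √8.520 = 2.919.
So the amount for He is 1.42 × 2.919 = 4.145 mol.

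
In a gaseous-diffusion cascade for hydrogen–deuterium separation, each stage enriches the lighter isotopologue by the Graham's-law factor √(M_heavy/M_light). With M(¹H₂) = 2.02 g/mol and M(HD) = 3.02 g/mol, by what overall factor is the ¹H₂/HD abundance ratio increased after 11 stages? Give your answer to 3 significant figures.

9.13

Overall factor = α^11 with α = √(3.02/2.02), i.e. (3.02/2.02)^(11/2).
= 1.49505^(11/2) = 9.13.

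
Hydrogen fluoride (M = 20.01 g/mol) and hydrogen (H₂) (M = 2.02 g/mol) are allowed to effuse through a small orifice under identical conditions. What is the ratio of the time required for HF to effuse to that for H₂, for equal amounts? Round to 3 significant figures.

3.15

From Graham's law, t_HF/t_H₂ = √(M_HF/M_H₂) = √(20.01/2.02) = √9.906 = 3.15.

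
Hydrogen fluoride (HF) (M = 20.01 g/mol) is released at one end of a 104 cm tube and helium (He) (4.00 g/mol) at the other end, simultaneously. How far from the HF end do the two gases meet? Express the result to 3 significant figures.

32.1 cm

In equal time, each gas travels a distance ∝ its rate ∝ 1/√M, so d_HF/d_He = √(M_He/M_HF) = √(4.00/20.01) = 0.4471.
With d_HF + d_He = 104 cm, d_He = 104/(1 + 0.4471) = 71.87 cm.
d_HF = 104 − 71.87 = 32.1 cm.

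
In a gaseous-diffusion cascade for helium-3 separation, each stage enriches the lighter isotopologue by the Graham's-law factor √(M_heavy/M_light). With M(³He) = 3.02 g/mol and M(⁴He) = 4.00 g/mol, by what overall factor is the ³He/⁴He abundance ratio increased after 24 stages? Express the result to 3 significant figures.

Each stage multiplies the ratio by α = √(4.00/3.02), so after 24 stages the overall factor is α^24 = (4.00/3.02)^(24/2).
= 1.32450^12 = 29.1.

29.1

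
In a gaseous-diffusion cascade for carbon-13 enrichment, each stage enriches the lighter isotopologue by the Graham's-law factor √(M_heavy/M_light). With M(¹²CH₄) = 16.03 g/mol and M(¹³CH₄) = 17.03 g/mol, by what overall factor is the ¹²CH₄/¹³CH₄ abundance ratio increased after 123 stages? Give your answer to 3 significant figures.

Each stage multiplies the ratio by α = √(17.03/16.03), so after 123 stages the overall factor is α^123 = (17.03/16.03)^(123/2).
= 1.06238^(123/2) = 41.3.

41.3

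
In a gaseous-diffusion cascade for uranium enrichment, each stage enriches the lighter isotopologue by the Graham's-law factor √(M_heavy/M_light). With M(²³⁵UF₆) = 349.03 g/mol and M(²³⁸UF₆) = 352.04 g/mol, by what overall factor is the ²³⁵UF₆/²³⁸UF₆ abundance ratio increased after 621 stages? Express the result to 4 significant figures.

Each stage multiplies the ratio by α = √(352.04/349.03), so after 621 stages the overall factor is α^621 = (352.04/349.03)^(621/2).
= 1.00862^(621/2) = 14.39.

14.39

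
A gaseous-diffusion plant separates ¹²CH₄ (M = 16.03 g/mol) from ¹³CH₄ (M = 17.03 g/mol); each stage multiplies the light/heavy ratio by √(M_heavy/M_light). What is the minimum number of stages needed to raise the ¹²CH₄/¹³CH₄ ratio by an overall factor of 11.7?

Per stage α = (17.03/16.03)^(1/2) = 1.06238^0.5, giving ln α = 0.03026.
Need α^N ≥ 11.7 ⇒ N ≥ ln(11.7) / ln α = 2.460 / 0.03026 = 81.29.
So at least 82 stages are needed.

82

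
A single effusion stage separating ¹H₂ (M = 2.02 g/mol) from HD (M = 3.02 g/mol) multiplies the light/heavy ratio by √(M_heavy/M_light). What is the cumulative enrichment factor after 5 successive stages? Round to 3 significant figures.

2.73

Each stage multiplies the ratio by α = √(3.02/2.02), so after 5 stages the overall factor is α^5 = (3.02/2.02)^(5/2).
= 1.49505^(5/2) = 2.73.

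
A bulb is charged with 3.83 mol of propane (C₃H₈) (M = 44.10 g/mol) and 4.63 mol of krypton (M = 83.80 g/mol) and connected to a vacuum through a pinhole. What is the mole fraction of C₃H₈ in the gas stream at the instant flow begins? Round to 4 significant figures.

Effusion rate of each component ∝ n_i/√M_i (partial pressure × 1/√M).
So x_C₃H₈ in the escaping gas = (n_C₃H₈/√M_C₃H₈) / Σ(n_i/√M_i)
= (3.83/√44.10) / (3.83/√44.10 + 4.63/√83.80) = 0.5767/(0.5767 + 0.5058) = 0.5328.

0.5328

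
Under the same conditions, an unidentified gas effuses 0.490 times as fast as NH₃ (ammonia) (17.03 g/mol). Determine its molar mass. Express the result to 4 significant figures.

70.93 g/mol

By Graham's law, rate_X/rate_NH₃ = √(M_NH₃/M_X).
0.490 = √(17.03/M_X)
M_X = 17.03 / 0.490² = 17.03 / 0.2401 = 70.93 g/mol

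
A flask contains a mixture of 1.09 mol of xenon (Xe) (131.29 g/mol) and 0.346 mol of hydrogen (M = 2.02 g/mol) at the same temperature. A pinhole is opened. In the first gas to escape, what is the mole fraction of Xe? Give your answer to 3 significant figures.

0.281

Effusion rate of each component ∝ n_i/√M_i (partial pressure × 1/√M).
x_Xe(eff) = (n_Xe/√M_Xe) / (n_Xe/√M_Xe + n_H₂/√M_H₂)
= (1.09/√131.29) / (1.09/√131.29 + 0.346/√2.02) = 0.09513/(0.09513 + 0.2434) = 0.281.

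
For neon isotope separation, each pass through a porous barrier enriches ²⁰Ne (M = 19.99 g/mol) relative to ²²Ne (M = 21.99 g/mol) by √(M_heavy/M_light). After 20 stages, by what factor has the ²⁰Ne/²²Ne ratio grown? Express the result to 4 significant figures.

Each stage multiplies the ratio by α = √(21.99/19.99), so after 20 stages the overall factor is α^20 = (21.99/19.99)^(20/2).
= 1.10005^10 = 2.595.

2.595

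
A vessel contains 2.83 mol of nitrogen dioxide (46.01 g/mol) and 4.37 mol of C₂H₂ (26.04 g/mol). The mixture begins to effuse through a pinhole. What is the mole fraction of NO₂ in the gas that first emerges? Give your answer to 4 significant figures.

0.3276

Effusion rate of each component ∝ n_i/√M_i (partial pressure × 1/√M).
x_NO₂(eff) = (n_NO₂/√M_NO₂) / (n_NO₂/√M_NO₂ + n_C₂H₂/√M_C₂H₂)
= (2.83/√46.01) / (2.83/√46.01 + 4.37/√26.04) = 0.4172/(0.4172 + 0.8564) = 0.3276.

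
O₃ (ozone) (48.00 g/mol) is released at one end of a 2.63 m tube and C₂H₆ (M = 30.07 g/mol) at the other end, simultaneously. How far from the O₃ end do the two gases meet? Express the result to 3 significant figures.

1.16 m

In equal time, each gas travels a distance ∝ its rate ∝ 1/√M, so d_O₃/d_C₂H₆ = √(M_C₂H₆/M_O₃) = √(30.07/48.00) = 0.7915.
With d_O₃ + d_C₂H₆ = 2.63 m, d_C₂H₆ = 2.63/(1 + 0.7915) = 1.468 m.
d_O₃ = 2.63 − 1.468 = 1.16 m.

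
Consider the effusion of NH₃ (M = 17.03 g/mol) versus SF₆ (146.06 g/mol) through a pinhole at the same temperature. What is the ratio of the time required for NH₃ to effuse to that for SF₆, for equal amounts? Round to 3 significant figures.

From Graham's law, t_NH₃/t_SF₆ = √(M_NH₃/M_SF₆) = √(17.03/146.06) = √0.1166 = 0.341.

0.341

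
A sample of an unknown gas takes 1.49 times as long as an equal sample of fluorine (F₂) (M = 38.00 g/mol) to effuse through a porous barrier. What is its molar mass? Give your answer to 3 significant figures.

84.4 g/mol

Since effusion rate ∝ 1/√M, t_X/t_F₂ = √(M_X/M_F₂).
1.49 = √(M_X/38.00)
M_X = 38.00 × 1.49² = 38.00 × 2.220 = 84.4 g/mol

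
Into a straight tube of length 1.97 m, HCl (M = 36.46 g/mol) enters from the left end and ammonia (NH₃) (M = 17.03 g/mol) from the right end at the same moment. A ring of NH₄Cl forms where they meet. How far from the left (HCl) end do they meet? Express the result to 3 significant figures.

Graham's law gives d_HCl/d_NH₃ = rate_HCl/rate_NH₃ = √(M_NH₃/M_HCl) = √(17.03/36.46) = 0.6834.
With d_HCl + d_NH₃ = 1.97 m, d_NH₃ = 1.97/(1 + 0.6834) = 1.170 m.
d_HCl = 1.97 − 1.170 = 0.800 m.

0.800 m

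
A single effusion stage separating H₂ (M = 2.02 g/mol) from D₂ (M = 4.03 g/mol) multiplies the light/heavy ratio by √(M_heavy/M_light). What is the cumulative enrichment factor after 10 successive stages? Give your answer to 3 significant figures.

31.6

The single-stage factor is √(M_heavy/M_light), so 10 stages give [√(4.03/2.02)]^10 = (4.03/2.02)^(10/2).
= 1.99505^5 = 31.6.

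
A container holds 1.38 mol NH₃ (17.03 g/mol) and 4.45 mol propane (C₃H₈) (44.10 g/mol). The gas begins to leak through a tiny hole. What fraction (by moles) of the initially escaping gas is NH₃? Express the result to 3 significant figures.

Effusion rate of each component ∝ n_i/√M_i (partial pressure × 1/√M).
Mole fraction of NH₃ in the effusate = (n_NH₃/√M_NH₃) / (n_NH₃/√M_NH₃ + n_C₃H₈/√M_C₃H₈)
= (1.38/√17.03) / (1.38/√17.03 + 4.45/√44.10) = 0.3344/(0.3344 + 0.6701) = 0.333.

0.333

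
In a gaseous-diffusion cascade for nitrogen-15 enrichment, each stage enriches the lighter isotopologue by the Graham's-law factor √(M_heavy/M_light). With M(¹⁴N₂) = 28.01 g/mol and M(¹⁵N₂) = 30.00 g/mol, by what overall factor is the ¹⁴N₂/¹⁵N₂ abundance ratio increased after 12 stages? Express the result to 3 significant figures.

Each stage multiplies the ratio by α = √(30.00/28.01), so after 12 stages the overall factor is α^12 = (30.00/28.01)^(12/2).
= 1.07105^6 = 1.51.

1.51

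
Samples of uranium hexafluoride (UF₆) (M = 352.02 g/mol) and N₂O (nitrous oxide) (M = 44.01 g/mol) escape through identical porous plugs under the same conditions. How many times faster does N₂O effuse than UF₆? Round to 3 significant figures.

2.83

Using Graham's law: rate_N₂O/rate_UF₆ = √(M_UF₆/M_N₂O) = √(352.02/44.01) = √7.999 = 2.83.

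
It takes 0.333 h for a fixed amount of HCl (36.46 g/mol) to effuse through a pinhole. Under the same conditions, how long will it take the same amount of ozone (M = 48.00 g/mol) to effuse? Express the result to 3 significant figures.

0.382 h

By Graham's law, t_O₃/t_HCl = √(M_O₃/M_HCl) = √(48.00/36.46) = √1.317 = 1.147.
So the time for O₃ is 0.333 × 1.147 = 0.382 h.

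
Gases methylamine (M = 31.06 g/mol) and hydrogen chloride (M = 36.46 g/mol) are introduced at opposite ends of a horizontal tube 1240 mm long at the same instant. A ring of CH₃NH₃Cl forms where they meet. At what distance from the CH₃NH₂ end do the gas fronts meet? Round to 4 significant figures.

Graham's law gives d_CH₃NH₂/d_HCl = rate_CH₃NH₂/rate_HCl = √(M_HCl/M_CH₃NH₂) = √(36.46/31.06) = 1.083.
With d_CH₃NH₂ + d_HCl = 1240 mm, d_HCl = 1240/(1 + 1.083) = 595.2 mm.
d_CH₃NH₂ = 1240 − 595.2 = 644.8 mm.

644.8 mm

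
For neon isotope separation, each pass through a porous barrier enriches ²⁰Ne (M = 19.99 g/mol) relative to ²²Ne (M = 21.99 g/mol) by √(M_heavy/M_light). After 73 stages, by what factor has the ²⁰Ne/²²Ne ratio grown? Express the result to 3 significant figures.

32.5

Overall factor = α^73 with α = √(21.99/19.99), i.e. (21.99/19.99)^(73/2).
= 1.10005^(73/2) = 32.5.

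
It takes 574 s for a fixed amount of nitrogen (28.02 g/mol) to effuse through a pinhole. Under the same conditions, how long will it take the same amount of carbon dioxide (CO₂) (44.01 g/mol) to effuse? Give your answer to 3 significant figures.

By Graham's law, t_CO₂/t_N₂ = √(M_CO₂/M_N₂) = √(44.01/28.02) = √1.571 = 1.253.
So the time for CO₂ is 574 × 1.253 = 719 s.

719 s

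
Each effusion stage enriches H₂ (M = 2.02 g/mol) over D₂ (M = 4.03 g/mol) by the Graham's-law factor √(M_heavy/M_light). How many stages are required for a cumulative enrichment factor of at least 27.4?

10

Single-stage factor α = √(4.03/2.02), so ln α = ½ ln(1.99505) = 0.3453.
Need α^N ≥ 27.4 ⇒ N ≥ ln(27.4) / ln α = 3.311 / 0.3453 = 9.59.
Minimum whole number of stages: N = 10.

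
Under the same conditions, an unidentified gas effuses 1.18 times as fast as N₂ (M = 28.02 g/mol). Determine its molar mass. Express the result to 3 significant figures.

Graham's law gives rate_X/rate_N₂ = √(M_N₂/M_X).
1.18 = √(28.02/M_X)
M_X = 28.02 / 1.18² = 28.02 / 1.392 = 20.1 g/mol

20.1 g/mol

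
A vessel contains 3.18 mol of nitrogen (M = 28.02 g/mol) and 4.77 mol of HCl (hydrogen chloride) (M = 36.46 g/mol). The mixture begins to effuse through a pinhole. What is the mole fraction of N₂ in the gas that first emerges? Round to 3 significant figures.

0.432

The effusion rate of species i is ∝ p_i/√M_i ∝ n_i/√M_i.
x_N₂(eff) = (n_N₂/√M_N₂) / (n_N₂/√M_N₂ + n_HCl/√M_HCl)
= (3.18/√28.02) / (3.18/√28.02 + 4.77/√36.46) = 0.6007/(0.6007 + 0.7900) = 0.432.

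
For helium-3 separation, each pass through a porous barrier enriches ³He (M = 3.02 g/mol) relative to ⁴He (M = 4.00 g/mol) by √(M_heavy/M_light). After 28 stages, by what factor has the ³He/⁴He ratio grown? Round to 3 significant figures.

51.1

Each stage multiplies the ratio by α = √(4.00/3.02), so after 28 stages the overall factor is α^28 = (4.00/3.02)^(28/2).
= 1.32450^14 = 51.1.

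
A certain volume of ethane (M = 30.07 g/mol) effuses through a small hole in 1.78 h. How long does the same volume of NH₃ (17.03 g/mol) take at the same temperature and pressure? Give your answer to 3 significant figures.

From Graham's law, t_NH₃/t_C₂H₆ = √(M_NH₃/M_C₂H₆) = √(17.03/30.07) = √0.5663 = 0.7526.
So the time for NH₃ is 1.78 × 0.7526 = 1.34 h.

1.34 h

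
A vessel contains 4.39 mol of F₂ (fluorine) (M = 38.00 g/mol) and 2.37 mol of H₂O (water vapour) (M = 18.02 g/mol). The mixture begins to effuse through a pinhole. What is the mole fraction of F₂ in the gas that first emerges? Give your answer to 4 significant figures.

0.5605

The effusion rate of species i is ∝ p_i/√M_i ∝ n_i/√M_i.
So x_F₂ in the escaping gas = (n_F₂/√M_F₂) / Σ(n_i/√M_i)
= (4.39/√38.00) / (4.39/√38.00 + 2.37/√18.02) = 0.7122/(0.7122 + 0.5583) = 0.5605.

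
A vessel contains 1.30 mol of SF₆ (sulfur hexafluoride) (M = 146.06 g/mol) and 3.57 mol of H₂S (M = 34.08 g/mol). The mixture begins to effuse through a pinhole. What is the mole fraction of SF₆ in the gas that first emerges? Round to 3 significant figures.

Each component's effusion rate ∝ (its partial pressure)·(1/√M) ∝ n_i/√M_i.
Mole fraction of SF₆ in the effusate = (n_SF₆/√M_SF₆) / (n_SF₆/√M_SF₆ + n_H₂S/√M_H₂S)
= (1.30/√146.06) / (1.30/√146.06 + 3.57/√34.08) = 0.1076/(0.1076 + 0.6115) = 0.150.

0.150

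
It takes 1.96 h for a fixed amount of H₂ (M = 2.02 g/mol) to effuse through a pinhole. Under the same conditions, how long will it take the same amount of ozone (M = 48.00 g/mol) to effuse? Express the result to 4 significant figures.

9.554 h

Since effusion rate ∝ 1/√M, t_O₃/t_H₂ = √(M_O₃/M_H₂) = √(48.00/2.02) = √23.76 = 4.875.
So the time for O₃ is 1.96 × 4.875 = 9.554 h.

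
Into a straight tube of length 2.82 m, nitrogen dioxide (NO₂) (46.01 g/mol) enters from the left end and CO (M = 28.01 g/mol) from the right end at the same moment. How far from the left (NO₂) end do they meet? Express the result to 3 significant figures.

1.24 m

Distances travelled in equal time are proportional to diffusion rates, so d_NO₂/d_CO = √(M_CO/M_NO₂) = √(28.01/46.01) = 0.7802.
With d_NO₂ + d_CO = 2.82 m, d_CO = 2.82/(1 + 0.7802) = 1.584 m.
d_NO₂ = 2.82 − 1.584 = 1.24 m.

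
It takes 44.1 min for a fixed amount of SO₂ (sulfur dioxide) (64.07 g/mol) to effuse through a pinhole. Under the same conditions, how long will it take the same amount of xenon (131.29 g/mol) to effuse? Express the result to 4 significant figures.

63.13 min

By Graham's law, t_Xe/t_SO₂ = √(M_Xe/M_SO₂) = √(131.29/64.07) = √2.049 = 1.431.
So the time for Xe is 44.1 × 1.431 = 63.13 min.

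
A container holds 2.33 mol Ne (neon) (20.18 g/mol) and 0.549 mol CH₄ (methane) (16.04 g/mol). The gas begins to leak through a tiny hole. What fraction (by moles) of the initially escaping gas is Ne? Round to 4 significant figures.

Each component's effusion rate ∝ (its partial pressure)·(1/√M) ∝ n_i/√M_i.
Mole fraction of Ne in the effusate = (n_Ne/√M_Ne) / (n_Ne/√M_Ne + n_CH₄/√M_CH₄)
= (2.33/√20.18) / (2.33/√20.18 + 0.549/√16.04) = 0.5187/(0.5187 + 0.1371) = 0.7910.

0.7910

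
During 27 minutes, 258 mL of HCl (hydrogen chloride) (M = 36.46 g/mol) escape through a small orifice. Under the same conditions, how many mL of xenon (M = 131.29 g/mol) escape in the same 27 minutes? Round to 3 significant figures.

136 mL

By Graham's law, rate_Xe/rate_HCl = √(M_HCl/M_Xe) = √(36.46/131.29) = √0.2777 = 0.5270.
So the volume for Xe is 258 × 0.5270 = 136 mL.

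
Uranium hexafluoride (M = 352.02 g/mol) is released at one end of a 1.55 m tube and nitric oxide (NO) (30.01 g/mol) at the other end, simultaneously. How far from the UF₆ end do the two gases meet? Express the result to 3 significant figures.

In equal time, each gas travels a distance ∝ its rate ∝ 1/√M, so d_UF₆/d_NO = √(M_NO/M_UF₆) = √(30.01/352.02) = 0.2920.
With d_UF₆ + d_NO = 1.55 m, d_NO = 1.55/(1 + 0.2920) = 1.200 m.
d_UF₆ = 1.55 − 1.200 = 0.350 m.

0.350 m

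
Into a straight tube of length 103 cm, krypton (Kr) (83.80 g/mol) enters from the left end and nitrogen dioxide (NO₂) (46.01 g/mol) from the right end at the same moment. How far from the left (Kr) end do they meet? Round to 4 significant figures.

Graham's law gives d_Kr/d_NO₂ = rate_Kr/rate_NO₂ = √(M_NO₂/M_Kr) = √(46.01/83.80) = 0.7410.
With d_Kr + d_NO₂ = 103 cm, d_NO₂ = 103/(1 + 0.7410) = 59.16 cm.
d_Kr = 103 − 59.16 = 43.84 cm.

43.84 cm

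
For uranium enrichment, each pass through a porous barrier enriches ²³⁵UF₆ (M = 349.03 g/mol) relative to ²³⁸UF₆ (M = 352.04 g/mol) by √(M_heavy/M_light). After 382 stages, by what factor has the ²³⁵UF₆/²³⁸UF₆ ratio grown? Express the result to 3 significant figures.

The single-stage factor is √(M_heavy/M_light), so 382 stages give [√(352.04/349.03)]^382 = (352.04/349.03)^(382/2).
= 1.00862^191 = 5.16.

5.16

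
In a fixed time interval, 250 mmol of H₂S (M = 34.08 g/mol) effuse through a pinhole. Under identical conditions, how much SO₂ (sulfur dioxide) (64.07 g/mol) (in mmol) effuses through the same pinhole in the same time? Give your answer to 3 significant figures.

182 mmol

Graham's law gives rate_SO₂/rate_H₂S = √(M_H₂S/M_SO₂) = √(34.08/64.07) = √0.5319 = 0.7293.
So the amount for SO₂ is 250 × 0.7293 = 182 mmol.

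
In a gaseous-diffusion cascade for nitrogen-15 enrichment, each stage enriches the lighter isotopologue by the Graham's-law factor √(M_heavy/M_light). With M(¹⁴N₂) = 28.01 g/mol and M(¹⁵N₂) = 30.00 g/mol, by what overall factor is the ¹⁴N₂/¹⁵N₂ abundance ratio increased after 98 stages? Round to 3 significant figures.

After 98 stages the ratio has grown by (√(30.00/28.01))^98 = (30.00/28.01)^(98/2).
= 1.07105^49 = 28.9.

28.9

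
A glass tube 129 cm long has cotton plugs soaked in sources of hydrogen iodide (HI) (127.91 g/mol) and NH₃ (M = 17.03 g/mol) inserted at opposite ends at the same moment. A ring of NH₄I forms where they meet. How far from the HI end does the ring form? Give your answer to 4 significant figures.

Distances travelled in equal time are proportional to diffusion rates, so d_HI/d_NH₃ = √(M_NH₃/M_HI) = √(17.03/127.91) = 0.3649.
With d_HI + d_NH₃ = 129 cm, d_NH₃ = 129/(1 + 0.3649) = 94.51 cm.
d_HI = 129 − 94.51 = 34.49 cm.

34.49 cm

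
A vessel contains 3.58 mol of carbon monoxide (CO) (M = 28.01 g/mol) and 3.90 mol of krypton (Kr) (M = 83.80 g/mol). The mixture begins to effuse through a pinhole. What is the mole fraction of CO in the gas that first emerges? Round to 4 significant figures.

Each component's effusion rate ∝ (its partial pressure)·(1/√M) ∝ n_i/√M_i.
Mole fraction of CO in the effusate = (n_CO/√M_CO) / (n_CO/√M_CO + n_Kr/√M_Kr)
= (3.58/√28.01) / (3.58/√28.01 + 3.90/√83.80) = 0.6764/(0.6764 + 0.4260) = 0.6136.

0.6136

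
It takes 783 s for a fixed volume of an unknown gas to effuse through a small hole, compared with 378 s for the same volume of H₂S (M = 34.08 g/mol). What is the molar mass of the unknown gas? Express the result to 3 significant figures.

By Graham's law, t_X/t_H₂S = √(M_X/M_H₂S).
783/378 = 2.071 = √(M_X/34.08)
M_X = 34.08 × 2.071² = 34.08 × 4.291 = 146 g/mol

146 g/mol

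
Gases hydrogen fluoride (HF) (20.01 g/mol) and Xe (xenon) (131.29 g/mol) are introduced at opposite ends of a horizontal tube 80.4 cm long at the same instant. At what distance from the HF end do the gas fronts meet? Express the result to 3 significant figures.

In equal time, each gas travels a distance ∝ its rate ∝ 1/√M, so d_HF/d_Xe = √(M_Xe/M_HF) = √(131.29/20.01) = 2.561.
With d_HF + d_Xe = 80.4 cm, d_Xe = 80.4/(1 + 2.561) = 22.57 cm.
d_HF = 80.4 − 22.57 = 57.8 cm.

57.8 cm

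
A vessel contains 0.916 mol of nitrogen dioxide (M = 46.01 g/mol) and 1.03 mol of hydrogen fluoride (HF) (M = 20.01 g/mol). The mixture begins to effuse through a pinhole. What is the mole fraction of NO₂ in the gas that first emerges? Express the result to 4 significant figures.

0.3697

Rate_i ∝ x_i/√M_i (Graham's law weighted by mole fraction), so the effusate composition follows n_i/√M_i.
Mole fraction of NO₂ in the effusate = (n_NO₂/√M_NO₂) / (n_NO₂/√M_NO₂ + n_HF/√M_HF)
= (0.916/√46.01) / (0.916/√46.01 + 1.03/√20.01) = 0.1350/(0.1350 + 0.2303) = 0.3697.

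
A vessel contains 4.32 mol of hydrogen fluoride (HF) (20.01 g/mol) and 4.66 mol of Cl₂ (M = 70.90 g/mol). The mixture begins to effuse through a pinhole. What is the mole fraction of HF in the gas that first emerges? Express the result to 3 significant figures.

0.636

Rate_i ∝ x_i/√M_i (Graham's law weighted by mole fraction), so the effusate composition follows n_i/√M_i.
So x_HF in the escaping gas = (n_HF/√M_HF) / Σ(n_i/√M_i)
= (4.32/√20.01) / (4.32/√20.01 + 4.66/√70.90) = 0.9657/(0.9657 + 0.5534) = 0.636.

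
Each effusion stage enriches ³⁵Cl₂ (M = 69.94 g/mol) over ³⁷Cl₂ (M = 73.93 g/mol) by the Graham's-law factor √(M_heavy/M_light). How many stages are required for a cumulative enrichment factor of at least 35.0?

With α = √(73.93/69.94) per stage, ln α = ½ ln(1.05705) = 0.02774.
Need α^N ≥ 35.0 ⇒ N ≥ ln(35.0) / ln α = 3.555 / 0.02774 = 128.16.
So at least 129 stages are needed.

129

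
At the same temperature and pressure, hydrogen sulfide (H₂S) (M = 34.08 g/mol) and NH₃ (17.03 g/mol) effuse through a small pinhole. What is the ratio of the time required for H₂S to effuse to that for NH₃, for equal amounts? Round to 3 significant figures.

1.41

By Graham's law, t_H₂S/t_NH₃ = √(M_H₂S/M_NH₃) = √(34.08/17.03) = √2.001 = 1.41.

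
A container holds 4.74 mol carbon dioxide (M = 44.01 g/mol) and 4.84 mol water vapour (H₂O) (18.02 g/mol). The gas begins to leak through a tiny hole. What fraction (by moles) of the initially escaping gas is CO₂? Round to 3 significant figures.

Effusion rate of each component ∝ n_i/√M_i (partial pressure × 1/√M).
Mole fraction of CO₂ in the effusate = (n_CO₂/√M_CO₂) / (n_CO₂/√M_CO₂ + n_H₂O/√M_H₂O)
= (4.74/√44.01) / (4.74/√44.01 + 4.84/√18.02) = 0.7145/(0.7145 + 1.140) = 0.385.

0.385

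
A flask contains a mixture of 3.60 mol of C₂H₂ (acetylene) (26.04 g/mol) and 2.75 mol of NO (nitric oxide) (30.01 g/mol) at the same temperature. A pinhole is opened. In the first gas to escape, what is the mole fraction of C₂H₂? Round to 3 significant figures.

0.584

The effusion rate of species i is ∝ p_i/√M_i ∝ n_i/√M_i.
Mole fraction of C₂H₂ in the effusate = (n_C₂H₂/√M_C₂H₂) / (n_C₂H₂/√M_C₂H₂ + n_NO/√M_NO)
= (3.60/√26.04) / (3.60/√26.04 + 2.75/√30.01) = 0.7055/(0.7055 + 0.5020) = 0.584.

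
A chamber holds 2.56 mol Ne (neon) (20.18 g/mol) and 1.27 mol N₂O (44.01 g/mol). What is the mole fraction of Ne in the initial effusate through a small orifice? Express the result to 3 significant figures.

0.749

Effusion rate of each component ∝ n_i/√M_i (partial pressure × 1/√M).
So x_Ne in the escaping gas = (n_Ne/√M_Ne) / Σ(n_i/√M_i)
= (2.56/√20.18) / (2.56/√20.18 + 1.27/√44.01) = 0.5699/(0.5699 + 0.1914) = 0.749.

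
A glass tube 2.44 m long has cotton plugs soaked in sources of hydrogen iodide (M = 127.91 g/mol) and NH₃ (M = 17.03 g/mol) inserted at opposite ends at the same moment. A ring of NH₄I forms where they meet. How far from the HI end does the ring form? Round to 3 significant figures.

0.652 m

Graham's law gives d_HI/d_NH₃ = rate_HI/rate_NH₃ = √(M_NH₃/M_HI) = √(17.03/127.91) = 0.3649.
With d_HI + d_NH₃ = 2.44 m, d_NH₃ = 2.44/(1 + 0.3649) = 1.788 m.
d_HI = 2.44 − 1.788 = 0.652 m.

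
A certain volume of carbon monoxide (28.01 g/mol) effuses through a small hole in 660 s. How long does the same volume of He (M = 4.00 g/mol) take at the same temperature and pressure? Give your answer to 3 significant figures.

249 s

By Graham's law, t_He/t_CO = √(M_He/M_CO) = √(4.00/28.01) = √0.1428 = 0.3779.
So the time for He is 660 × 0.3779 = 249 s.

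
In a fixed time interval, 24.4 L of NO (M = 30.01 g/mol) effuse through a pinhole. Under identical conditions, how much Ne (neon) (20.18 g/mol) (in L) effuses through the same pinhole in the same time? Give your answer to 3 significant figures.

Graham's law gives rate_Ne/rate_NO = √(M_NO/M_Ne) = √(30.01/20.18) = √1.487 = 1.219.
So the volume for Ne is 24.4 × 1.219 = 29.8 L.

29.8 L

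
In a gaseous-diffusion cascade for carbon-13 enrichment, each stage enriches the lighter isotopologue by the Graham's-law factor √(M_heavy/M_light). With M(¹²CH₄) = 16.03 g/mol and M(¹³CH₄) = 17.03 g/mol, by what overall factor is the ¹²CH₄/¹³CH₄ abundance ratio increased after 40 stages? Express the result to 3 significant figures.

After 40 stages the ratio has grown by (√(17.03/16.03))^40 = (17.03/16.03)^(40/2).
= 1.06238^20 = 3.35.

3.35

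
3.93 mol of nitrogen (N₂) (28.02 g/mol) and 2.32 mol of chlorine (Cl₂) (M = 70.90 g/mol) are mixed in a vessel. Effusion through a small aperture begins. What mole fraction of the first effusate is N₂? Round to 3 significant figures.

0.729

Effusion rate of each component ∝ n_i/√M_i (partial pressure × 1/√M).
x_N₂(eff) = (n_N₂/√M_N₂) / (n_N₂/√M_N₂ + n_Cl₂/√M_Cl₂)
= (3.93/√28.02) / (3.93/√28.02 + 2.32/√70.90) = 0.7424/(0.7424 + 0.2755) = 0.729.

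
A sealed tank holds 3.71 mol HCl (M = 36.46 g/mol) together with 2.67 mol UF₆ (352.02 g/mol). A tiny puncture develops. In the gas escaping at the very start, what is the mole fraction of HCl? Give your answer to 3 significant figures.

Rate_i ∝ x_i/√M_i (Graham's law weighted by mole fraction), so the effusate composition follows n_i/√M_i.
So x_HCl in the escaping gas = (n_HCl/√M_HCl) / Σ(n_i/√M_i)
= (3.71/√36.46) / (3.71/√36.46 + 2.67/√352.02) = 0.6144/(0.6144 + 0.1423) = 0.812.

0.812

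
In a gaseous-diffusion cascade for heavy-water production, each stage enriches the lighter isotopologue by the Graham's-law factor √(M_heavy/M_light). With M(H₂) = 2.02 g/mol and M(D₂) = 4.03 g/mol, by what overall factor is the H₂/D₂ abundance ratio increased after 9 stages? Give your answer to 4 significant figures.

22.38

Each stage multiplies the ratio by α = √(4.03/2.02), so after 9 stages the overall factor is α^9 = (4.03/2.02)^(9/2).
= 1.99505^(9/2) = 22.38.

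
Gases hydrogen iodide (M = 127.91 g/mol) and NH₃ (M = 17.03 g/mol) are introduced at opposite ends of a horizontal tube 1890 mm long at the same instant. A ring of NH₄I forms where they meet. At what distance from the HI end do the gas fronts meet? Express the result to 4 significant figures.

505.3 mm

Graham's law gives d_HI/d_NH₃ = rate_HI/rate_NH₃ = √(M_NH₃/M_HI) = √(17.03/127.91) = 0.3649.
With d_HI + d_NH₃ = 1890 mm, d_NH₃ = 1890/(1 + 0.3649) = 1385 mm.
d_HI = 1890 − 1385 = 505.3 mm.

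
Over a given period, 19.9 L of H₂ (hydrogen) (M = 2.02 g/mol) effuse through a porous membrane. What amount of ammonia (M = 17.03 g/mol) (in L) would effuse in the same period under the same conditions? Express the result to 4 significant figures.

By Graham's law, rate_NH₃/rate_H₂ = √(M_H₂/M_NH₃) = √(2.02/17.03) = √0.1186 = 0.3444.
So the volume for NH₃ is 19.9 × 0.3444 = 6.854 L.

6.854 L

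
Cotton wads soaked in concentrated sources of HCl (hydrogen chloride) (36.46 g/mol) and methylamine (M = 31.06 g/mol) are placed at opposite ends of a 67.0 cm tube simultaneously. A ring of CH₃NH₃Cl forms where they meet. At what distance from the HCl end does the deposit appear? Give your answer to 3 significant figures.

32.2 cm

Graham's law gives d_HCl/d_CH₃NH₂ = rate_HCl/rate_CH₃NH₂ = √(M_CH₃NH₂/M_HCl) = √(31.06/36.46) = 0.9230.
With d_HCl + d_CH₃NH₂ = 67.0 cm, d_CH₃NH₂ = 67.0/(1 + 0.9230) = 34.84 cm.
d_HCl = 67.0 − 34.84 = 32.2 cm.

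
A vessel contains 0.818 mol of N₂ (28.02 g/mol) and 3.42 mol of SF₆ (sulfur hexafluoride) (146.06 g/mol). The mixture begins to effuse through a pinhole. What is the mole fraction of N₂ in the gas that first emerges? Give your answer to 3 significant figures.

0.353

Effusion rate of each component ∝ n_i/√M_i (partial pressure × 1/√M).
So x_N₂ in the escaping gas = (n_N₂/√M_N₂) / Σ(n_i/√M_i)
= (0.818/√28.02) / (0.818/√28.02 + 3.42/√146.06) = 0.1545/(0.1545 + 0.2830) = 0.353.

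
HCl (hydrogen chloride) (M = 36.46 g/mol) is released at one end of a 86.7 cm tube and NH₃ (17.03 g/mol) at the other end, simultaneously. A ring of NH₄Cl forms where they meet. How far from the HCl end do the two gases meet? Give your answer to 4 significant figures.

35.20 cm

The fronts meet when d_HCl + d_NH₃ = L with d_HCl/d_NH₃ = √(M_NH₃/M_HCl) (Graham's law). Here √(M_NH₃/M_HCl) = √(17.03/36.46) = 0.6834.
With d_HCl + d_NH₃ = 86.7 cm, d_NH₃ = 86.7/(1 + 0.6834) = 51.50 cm.
d_HCl = 86.7 − 51.50 = 35.20 cm.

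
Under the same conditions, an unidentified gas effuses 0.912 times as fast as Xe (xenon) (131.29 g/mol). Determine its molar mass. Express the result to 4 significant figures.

157.8 g/mol

By Graham's law, rate_X/rate_Xe = √(M_Xe/M_X).
0.912 = √(131.29/M_X)
M_X = 131.29 / 0.912² = 131.29 / 0.8317 = 157.8 g/mol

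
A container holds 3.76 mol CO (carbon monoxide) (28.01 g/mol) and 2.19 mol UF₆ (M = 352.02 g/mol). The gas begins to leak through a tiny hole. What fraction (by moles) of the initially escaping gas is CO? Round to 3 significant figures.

The effusion rate of species i is ∝ p_i/√M_i ∝ n_i/√M_i.
So x_CO in the escaping gas = (n_CO/√M_CO) / Σ(n_i/√M_i)
= (3.76/√28.01) / (3.76/√28.01 + 2.19/√352.02) = 0.7104/(0.7104 + 0.1167) = 0.859.

0.859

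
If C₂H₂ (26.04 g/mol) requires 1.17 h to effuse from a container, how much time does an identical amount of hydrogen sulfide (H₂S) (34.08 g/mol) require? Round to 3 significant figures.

1.34 h

Since effusion rate ∝ 1/√M, t_H₂S/t_C₂H₂ = √(M_H₂S/M_C₂H₂) = √(34.08/26.04) = √1.309 = 1.144.
So the time for H₂S is 1.17 × 1.144 = 1.34 h.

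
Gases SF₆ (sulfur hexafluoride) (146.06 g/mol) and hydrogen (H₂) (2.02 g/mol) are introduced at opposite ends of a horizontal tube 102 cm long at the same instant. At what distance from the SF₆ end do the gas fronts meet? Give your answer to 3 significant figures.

10.7 cm

The fronts meet when d_SF₆ + d_H₂ = L with d_SF₆/d_H₂ = √(M_H₂/M_SF₆) (Graham's law). Here √(M_H₂/M_SF₆) = √(2.02/146.06) = 0.1176.
With d_SF₆ + d_H₂ = 102 cm, d_H₂ = 102/(1 + 0.1176) = 91.27 cm.
d_SF₆ = 102 − 91.27 = 10.7 cm.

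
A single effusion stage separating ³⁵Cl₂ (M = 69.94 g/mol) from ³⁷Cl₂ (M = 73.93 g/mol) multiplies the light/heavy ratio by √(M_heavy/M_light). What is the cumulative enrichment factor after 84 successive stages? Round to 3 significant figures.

10.3

Overall factor = α^84 with α = √(73.93/69.94), i.e. (73.93/69.94)^(84/2).
= 1.05705^42 = 10.3.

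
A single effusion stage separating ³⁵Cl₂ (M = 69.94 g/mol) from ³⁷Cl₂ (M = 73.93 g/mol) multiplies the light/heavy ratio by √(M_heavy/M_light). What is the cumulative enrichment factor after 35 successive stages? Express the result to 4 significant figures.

The single-stage factor is √(M_heavy/M_light), so 35 stages give [√(73.93/69.94)]^35 = (73.93/69.94)^(35/2).
= 1.05705^(35/2) = 2.640.

2.640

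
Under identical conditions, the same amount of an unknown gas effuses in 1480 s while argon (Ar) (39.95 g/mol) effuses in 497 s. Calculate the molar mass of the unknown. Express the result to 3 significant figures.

354 g/mol

Graham's law gives t_X/t_Ar = √(M_X/M_Ar).
1480/497 = 2.978 = √(M_X/39.95)
M_X = 39.95 × 2.978² = 39.95 × 8.868 = 354 g/mol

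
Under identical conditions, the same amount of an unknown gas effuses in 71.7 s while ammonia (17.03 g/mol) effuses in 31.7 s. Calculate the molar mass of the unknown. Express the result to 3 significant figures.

87.1 g/mol

Graham's law gives t_X/t_NH₃ = √(M_X/M_NH₃).
71.7/31.7 = 2.262 = √(M_X/17.03)
M_X = 17.03 × 2.262² = 17.03 × 5.116 = 87.1 g/mol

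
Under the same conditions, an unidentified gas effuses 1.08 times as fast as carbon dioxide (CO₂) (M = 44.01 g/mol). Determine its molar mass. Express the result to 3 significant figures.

37.7 g/mol

Using Graham's law: rate_X/rate_CO₂ = √(M_CO₂/M_X).
1.08 = √(44.01/M_X)
M_X = 44.01 / 1.08² = 44.01 / 1.166 = 37.7 g/mol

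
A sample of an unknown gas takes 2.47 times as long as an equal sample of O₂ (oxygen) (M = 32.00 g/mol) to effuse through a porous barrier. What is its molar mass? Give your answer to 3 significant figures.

Using Graham's law: t_X/t_O₂ = √(M_X/M_O₂).
2.47 = √(M_X/32.00)
M_X = 32.00 × 2.47² = 32.00 × 6.101 = 195 g/mol

195 g/mol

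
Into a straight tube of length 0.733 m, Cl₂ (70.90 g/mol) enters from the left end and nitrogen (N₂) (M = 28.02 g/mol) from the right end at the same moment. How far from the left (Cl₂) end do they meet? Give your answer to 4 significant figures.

Distances travelled in equal time are proportional to diffusion rates, so d_Cl₂/d_N₂ = √(M_N₂/M_Cl₂) = √(28.02/70.90) = 0.6287.
With d_Cl₂ + d_N₂ = 0.733 m, d_N₂ = 0.733/(1 + 0.6287) = 0.4501 m.
d_Cl₂ = 0.733 − 0.4501 = 0.2829 m.

0.2829 m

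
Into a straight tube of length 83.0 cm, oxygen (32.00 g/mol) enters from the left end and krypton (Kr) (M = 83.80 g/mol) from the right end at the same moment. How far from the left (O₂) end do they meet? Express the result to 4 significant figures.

The fronts meet when d_O₂ + d_Kr = L with d_O₂/d_Kr = √(M_Kr/M_O₂) (Graham's law). Here √(M_Kr/M_O₂) = √(83.80/32.00) = 1.618.
With d_O₂ + d_Kr = 83.0 cm, d_Kr = 83.0/(1 + 1.618) = 31.70 cm.
d_O₂ = 83.0 − 31.70 = 51.30 cm.

51.30 cm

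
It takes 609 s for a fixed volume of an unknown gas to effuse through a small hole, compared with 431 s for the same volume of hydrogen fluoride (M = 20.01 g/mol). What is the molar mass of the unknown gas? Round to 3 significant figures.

40.0 g/mol

By Graham's law, t_X/t_HF = √(M_X/M_HF).
609/431 = 1.413 = √(M_X/20.01)
M_X = 20.01 × 1.413² = 20.01 × 1.997 = 40.0 g/mol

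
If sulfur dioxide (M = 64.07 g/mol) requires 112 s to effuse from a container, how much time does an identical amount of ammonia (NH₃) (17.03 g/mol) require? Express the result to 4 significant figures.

57.74 s

Since effusion rate ∝ 1/√M, t_NH₃/t_SO₂ = √(M_NH₃/M_SO₂) = √(17.03/64.07) = √0.2658 = 0.5156.
So the time for NH₃ is 112 × 0.5156 = 57.74 s.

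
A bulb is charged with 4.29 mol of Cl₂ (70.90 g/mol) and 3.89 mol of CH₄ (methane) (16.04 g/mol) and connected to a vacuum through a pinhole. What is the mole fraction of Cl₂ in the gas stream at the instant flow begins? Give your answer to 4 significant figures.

0.3441

Each component's effusion rate ∝ (its partial pressure)·(1/√M) ∝ n_i/√M_i.
So x_Cl₂ in the escaping gas = (n_Cl₂/√M_Cl₂) / Σ(n_i/√M_i)
= (4.29/√70.90) / (4.29/√70.90 + 3.89/√16.04) = 0.5095/(0.5095 + 0.9713) = 0.3441.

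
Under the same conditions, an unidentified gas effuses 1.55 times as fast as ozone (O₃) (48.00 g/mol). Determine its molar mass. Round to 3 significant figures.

Graham's law gives rate_X/rate_O₃ = √(M_O₃/M_X).
1.55 = √(48.00/M_X)
M_X = 48.00 / 1.55² = 48.00 / 2.403 = 20.0 g/mol

20.0 g/mol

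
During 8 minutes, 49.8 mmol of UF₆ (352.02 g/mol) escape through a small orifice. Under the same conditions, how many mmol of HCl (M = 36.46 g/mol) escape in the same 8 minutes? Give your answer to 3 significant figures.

155 mmol

From Graham's law, rate_HCl/rate_UF₆ = √(M_UF₆/M_HCl) = √(352.02/36.46) = √9.655 = 3.107.
So the amount for HCl is 49.8 × 3.107 = 155 mmol.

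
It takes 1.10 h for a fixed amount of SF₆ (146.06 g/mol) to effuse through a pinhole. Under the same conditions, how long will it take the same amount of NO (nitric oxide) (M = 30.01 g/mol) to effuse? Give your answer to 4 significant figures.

0.4986 h

Since effusion rate ∝ 1/√M, t_NO/t_SF₆ = √(M_NO/M_SF₆) = √(30.01/146.06) = √0.2055 = 0.4533.
So the time for NO is 1.10 × 0.4533 = 0.4986 h.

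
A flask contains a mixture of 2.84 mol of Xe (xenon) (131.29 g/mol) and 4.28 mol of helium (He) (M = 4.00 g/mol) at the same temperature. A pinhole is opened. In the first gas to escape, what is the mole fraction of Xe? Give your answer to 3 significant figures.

0.104

Each component's effusion rate ∝ (its partial pressure)·(1/√M) ∝ n_i/√M_i.
Mole fraction of Xe in the effusate = (n_Xe/√M_Xe) / (n_Xe/√M_Xe + n_He/√M_He)
= (2.84/√131.29) / (2.84/√131.29 + 4.28/√4.00) = 0.2479/(0.2479 + 2.140) = 0.104.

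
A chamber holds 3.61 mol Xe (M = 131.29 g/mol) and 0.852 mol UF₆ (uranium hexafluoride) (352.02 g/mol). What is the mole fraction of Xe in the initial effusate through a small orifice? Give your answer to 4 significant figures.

0.8740

Rate_i ∝ x_i/√M_i (Graham's law weighted by mole fraction), so the effusate composition follows n_i/√M_i.
Mole fraction of Xe in the effusate = (n_Xe/√M_Xe) / (n_Xe/√M_Xe + n_UF₆/√M_UF₆)
= (3.61/√131.29) / (3.61/√131.29 + 0.852/√352.02) = 0.3151/(0.3151 + 0.04541) = 0.8740.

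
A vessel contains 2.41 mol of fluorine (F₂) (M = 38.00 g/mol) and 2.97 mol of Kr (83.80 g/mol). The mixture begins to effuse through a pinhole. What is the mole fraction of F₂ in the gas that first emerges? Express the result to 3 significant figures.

Rate_i ∝ x_i/√M_i (Graham's law weighted by mole fraction), so the effusate composition follows n_i/√M_i.
So x_F₂ in the escaping gas = (n_F₂/√M_F₂) / Σ(n_i/√M_i)
= (2.41/√38.00) / (2.41/√38.00 + 2.97/√83.80) = 0.3910/(0.3910 + 0.3244) = 0.546.

0.546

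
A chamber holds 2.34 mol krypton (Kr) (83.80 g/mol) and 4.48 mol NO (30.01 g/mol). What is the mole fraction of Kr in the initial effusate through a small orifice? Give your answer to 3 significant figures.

The effusion rate of species i is ∝ p_i/√M_i ∝ n_i/√M_i.
x_Kr(eff) = (n_Kr/√M_Kr) / (n_Kr/√M_Kr + n_NO/√M_NO)
= (2.34/√83.80) / (2.34/√83.80 + 4.48/√30.01) = 0.2556/(0.2556 + 0.8178) = 0.238.

0.238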